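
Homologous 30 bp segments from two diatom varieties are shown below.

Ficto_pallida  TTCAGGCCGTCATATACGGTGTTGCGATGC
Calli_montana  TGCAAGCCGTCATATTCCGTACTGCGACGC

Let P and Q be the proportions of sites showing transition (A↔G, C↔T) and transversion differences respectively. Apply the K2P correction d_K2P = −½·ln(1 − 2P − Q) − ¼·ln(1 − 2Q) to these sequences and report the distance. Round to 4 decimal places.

Mismatches occur at site 2 (T/G, transversion), site 5 (G/A, transition), site 16 (A/T, transversion), site 18 (G/C, transversion), site 21 (G/A, transition), site 22 (T/C, transition), site 28 (T/C, transition).
Of the 7 differences, 4 transitions and 3 transversions over 30 sites: P = 4/30 = 0.133333, Q = 3/30 = 0.100000.
d = −0.5·ln(0.633334) − 0.25·ln(0.800000) = −0.5·(-0.456757) − 0.25·(-0.223144) = 0.2842.

0.2842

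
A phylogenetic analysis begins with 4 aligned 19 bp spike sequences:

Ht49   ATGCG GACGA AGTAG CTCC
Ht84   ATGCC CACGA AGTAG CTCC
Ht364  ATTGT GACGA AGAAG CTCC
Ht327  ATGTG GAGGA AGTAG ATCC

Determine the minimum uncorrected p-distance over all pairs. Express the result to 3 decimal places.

0.105

Pairwise Hamming distances:
  Ht49 vs Ht84: 2
  Ht49 vs Ht364: 4
  Ht49 vs Ht327: 3
  Ht84 vs Ht364: 5
  Ht84 vs Ht327: 5
  Ht364 vs Ht327: 6
The smallest is 2 mismatches, between Ht49 and Ht84; p = 2/19 = 0.105.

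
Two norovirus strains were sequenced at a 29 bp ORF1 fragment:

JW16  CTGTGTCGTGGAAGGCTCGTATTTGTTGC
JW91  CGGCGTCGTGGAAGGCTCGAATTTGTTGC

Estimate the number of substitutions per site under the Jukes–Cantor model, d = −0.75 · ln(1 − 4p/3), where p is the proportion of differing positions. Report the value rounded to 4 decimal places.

Mismatches occur at site 2 (T/G), site 4 (T/C), site 20 (T/A).
p = 3/29 = 0.103448.
d = −0.75 · ln(1 − (4/3)·0.103448) = −0.75 · ln(0.862069) = −0.75 · (-0.148420) = 0.1113.

0.1113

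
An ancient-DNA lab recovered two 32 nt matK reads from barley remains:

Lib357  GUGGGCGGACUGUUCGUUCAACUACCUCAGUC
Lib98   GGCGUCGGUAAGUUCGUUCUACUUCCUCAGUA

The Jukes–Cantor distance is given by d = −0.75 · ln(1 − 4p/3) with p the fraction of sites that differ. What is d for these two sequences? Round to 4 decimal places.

0.3525

Mismatches occur at site 2 (U→G), site 3 (G→C), site 5 (G→U), site 9 (A→U), site 10 (C→A), site 11 (U→A), site 20 (A→U), site 24 (A→U), site 32 (C→A).
p = 9/32 = 0.281250.
d = −0.75 · ln(1 − (4/3)·0.281250) = −0.75 · ln(0.625000) = −0.75 · (-0.470004) = 0.3525.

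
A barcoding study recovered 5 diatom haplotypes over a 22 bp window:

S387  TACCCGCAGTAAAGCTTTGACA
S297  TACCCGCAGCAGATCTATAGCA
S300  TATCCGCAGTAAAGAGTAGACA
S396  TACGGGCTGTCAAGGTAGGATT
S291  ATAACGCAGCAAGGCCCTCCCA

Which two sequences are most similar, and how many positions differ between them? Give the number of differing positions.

Pairwise Hamming distances:
  S387 vs S297: 6
  S387 vs S300: 4
  S387 vs S396: 9
  S387 vs S291: 10
  S297 vs S300: 10
  S297 vs S396: 13
  S297 vs S291: 11
  S300 vs S396: 11
  S300 vs S291: 12
  S396 vs S291: 17
The smallest is 4, between S387 and S300.

4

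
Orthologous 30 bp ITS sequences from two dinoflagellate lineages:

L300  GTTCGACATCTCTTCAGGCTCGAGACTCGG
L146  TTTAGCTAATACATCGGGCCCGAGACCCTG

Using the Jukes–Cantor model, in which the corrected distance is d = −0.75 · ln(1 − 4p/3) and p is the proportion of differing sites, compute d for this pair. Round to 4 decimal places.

The sequences differ at positions 1 (G/T), 4 (C/A), 6 (A/C), 7 (C/T), 9 (T/A), 10 (C/T), 11 (T/A), 13 (T/A), 16 (A/G), 20 (T/C), 27 (T/C), 29 (G/T).
p = 12/30 = 0.400000.
d = −0.75 · ln(1 − (4/3)·0.400000) = −0.75 · ln(0.466667) = −0.75 · (-0.762139) = 0.5716.

0.5716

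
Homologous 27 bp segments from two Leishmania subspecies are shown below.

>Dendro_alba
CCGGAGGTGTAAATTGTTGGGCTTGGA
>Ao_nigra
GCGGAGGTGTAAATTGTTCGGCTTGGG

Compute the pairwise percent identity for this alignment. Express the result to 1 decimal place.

Mismatches occur at site 1 (C→G), site 19 (G→C), site 27 (A→G).
24 of the 27 sites match, so the percent identity is 24/27 × 100 = 88.9%.

88.9%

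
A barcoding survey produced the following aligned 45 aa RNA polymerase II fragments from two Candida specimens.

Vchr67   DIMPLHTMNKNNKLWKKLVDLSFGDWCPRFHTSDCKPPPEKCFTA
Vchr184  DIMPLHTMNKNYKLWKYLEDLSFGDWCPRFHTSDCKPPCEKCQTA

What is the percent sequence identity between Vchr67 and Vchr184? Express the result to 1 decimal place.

88.9%

The sequences differ at positions 12 (N/Y), 17 (K/Y), 19 (V/E), 39 (P/C), 43 (F/Q).
40 of the 45 sites match, so the percent identity is 40/45 × 100 = 88.9%.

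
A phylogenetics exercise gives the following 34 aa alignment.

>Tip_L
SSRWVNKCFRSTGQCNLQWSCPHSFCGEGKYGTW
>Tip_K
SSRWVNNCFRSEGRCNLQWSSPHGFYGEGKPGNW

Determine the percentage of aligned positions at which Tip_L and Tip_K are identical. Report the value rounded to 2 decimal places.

The sequences differ at positions 7 (K/N), 12 (T/E), 14 (Q/R), 21 (C/S), 24 (S/G), 26 (C/Y), 31 (Y/P), 33 (T/N).
26 of the 34 sites match, so the percent identity is 26/34 × 100 = 76.47%.

76.47%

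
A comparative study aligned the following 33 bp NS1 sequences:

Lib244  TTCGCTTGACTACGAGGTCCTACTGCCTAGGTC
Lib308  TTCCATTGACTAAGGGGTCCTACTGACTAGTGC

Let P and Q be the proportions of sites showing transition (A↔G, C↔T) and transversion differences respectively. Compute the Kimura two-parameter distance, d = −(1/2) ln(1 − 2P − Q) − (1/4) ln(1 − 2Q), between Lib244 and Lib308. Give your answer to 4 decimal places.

0.2518

Differing sites — 4:G/C (Tv); 5:C/A (Tv); 13:C/A (Tv); 15:A/G (Ti); 26:C/A (Tv); 31:G/T (Tv); 32:T/G (Tv).
Of the 7 differences, 1 transition and 6 transversions over 33 sites: P = 1/33 = 0.030303, Q = 6/33 = 0.181818.
d = −0.5·ln(0.757576) − 0.25·ln(0.636364) = −0.5·(-0.277631) − 0.25·(-0.451985) = 0.2518.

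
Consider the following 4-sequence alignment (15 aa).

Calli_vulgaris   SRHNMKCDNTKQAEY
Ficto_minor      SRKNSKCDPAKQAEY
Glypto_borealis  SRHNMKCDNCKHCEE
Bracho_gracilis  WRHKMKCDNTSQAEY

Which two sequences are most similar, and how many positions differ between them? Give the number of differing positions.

3

Pairwise Hamming distances:
  Calli_vulgaris vs Ficto_minor: 4
  Calli_vulgaris vs Glypto_borealis: 4
  Calli_vulgaris vs Bracho_gracilis: 3
  Ficto_minor vs Glypto_borealis: 7
  Ficto_minor vs Bracho_gracilis: 7
  Glypto_borealis vs Bracho_gracilis: 7
The smallest is 3, between Calli_vulgaris and Bracho_gracilis.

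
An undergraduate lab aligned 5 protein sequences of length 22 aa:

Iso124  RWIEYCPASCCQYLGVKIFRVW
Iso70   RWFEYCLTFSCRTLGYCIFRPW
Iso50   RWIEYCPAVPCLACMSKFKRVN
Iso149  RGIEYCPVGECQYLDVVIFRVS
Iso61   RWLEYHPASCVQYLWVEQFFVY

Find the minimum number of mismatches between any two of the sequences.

Pairwise Hamming distances:
  Iso124 vs Iso70: 10
  Iso124 vs Iso50: 10
  Iso124 vs Iso149: 7
  Iso124 vs Iso61: 8
  Iso70 vs Iso50: 15
  Iso70 vs Iso149: 13
  Iso70 vs Iso61: 16
  Iso50 vs Iso149: 13
  Iso50 vs Iso61: 15
  Iso149 vs Iso61: 12
The smallest is 7, between Iso124 and Iso149.

7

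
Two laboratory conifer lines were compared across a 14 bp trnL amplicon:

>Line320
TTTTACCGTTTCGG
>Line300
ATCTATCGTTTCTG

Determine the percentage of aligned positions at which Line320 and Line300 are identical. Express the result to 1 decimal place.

71.4%

The sequences differ at positions 1 (T/A), 3 (T/C), 6 (C/T), 13 (G/T).
10 of the 14 sites match, so the percent identity is 10/14 × 100 = 71.4%.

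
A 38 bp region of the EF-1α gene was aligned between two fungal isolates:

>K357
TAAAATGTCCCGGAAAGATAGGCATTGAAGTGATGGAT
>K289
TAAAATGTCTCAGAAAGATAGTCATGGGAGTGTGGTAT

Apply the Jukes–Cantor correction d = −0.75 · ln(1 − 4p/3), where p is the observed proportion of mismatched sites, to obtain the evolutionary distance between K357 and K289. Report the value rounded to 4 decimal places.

0.2471

The sequences differ at positions 10 (C/T), 12 (G/A), 22 (G/T), 26 (T/G), 28 (A/G), 33 (A/T), 34 (T/G), 36 (G/T).
p = 8/38 = 0.210526.
d = −0.75 · ln(1 − (4/3)·0.210526) = −0.75 · ln(0.719299) = −0.75 · (-0.329478) = 0.2471.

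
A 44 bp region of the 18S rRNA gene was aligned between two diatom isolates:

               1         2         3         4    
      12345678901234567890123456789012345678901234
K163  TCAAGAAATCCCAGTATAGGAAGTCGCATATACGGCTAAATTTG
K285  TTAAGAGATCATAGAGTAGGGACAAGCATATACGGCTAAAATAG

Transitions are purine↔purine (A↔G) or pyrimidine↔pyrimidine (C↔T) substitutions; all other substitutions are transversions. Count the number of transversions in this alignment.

7

The sequences differ at positions 2 (C/T, transition), 7 (A/G, transition), 11 (C/A, transversion), 12 (C/T, transition), 15 (T/A, transversion), 16 (A/G, transition), 21 (A/G, transition), 23 (G/C, transversion), 24 (T/A, transversion), 25 (C/A, transversion), 41 (T/A, transversion), 43 (T/A, transversion).
Of the 12 differences, 5 transitions and 7 transversions, so the answer is 7.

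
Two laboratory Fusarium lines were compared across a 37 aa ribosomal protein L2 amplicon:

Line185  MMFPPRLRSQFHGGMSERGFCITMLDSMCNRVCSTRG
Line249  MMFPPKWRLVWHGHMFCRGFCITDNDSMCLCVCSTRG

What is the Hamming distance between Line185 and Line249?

12

Differing sites — 6:R/K; 7:L/W; 9:S/L; 10:Q/V; 11:F/W; 14:G/H; 16:S/F; 17:E/C; 24:M/D; 25:L/N; 30:N/L; 31:R/C.
That gives 12 mismatches out of 37 aligned sites, so the Hamming distance is 12.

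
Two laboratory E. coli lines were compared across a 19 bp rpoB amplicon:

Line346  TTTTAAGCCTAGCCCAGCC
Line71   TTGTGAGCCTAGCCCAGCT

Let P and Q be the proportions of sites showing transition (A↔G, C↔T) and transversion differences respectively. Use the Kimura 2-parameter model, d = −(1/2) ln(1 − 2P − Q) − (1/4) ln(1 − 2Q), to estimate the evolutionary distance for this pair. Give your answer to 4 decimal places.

0.1805

The sequences differ at positions 3 (T/G, transversion), 5 (A/G, transition), 19 (C/T, transition).
Of the 3 differences, 2 transitions and 1 transversion over 19 sites: P = 2/19 = 0.105263, Q = 1/19 = 0.052632.
d = −0.5·ln(0.736842) − 0.25·ln(0.894736) = −0.5·(-0.305382) − 0.25·(-0.111227) = 0.1805.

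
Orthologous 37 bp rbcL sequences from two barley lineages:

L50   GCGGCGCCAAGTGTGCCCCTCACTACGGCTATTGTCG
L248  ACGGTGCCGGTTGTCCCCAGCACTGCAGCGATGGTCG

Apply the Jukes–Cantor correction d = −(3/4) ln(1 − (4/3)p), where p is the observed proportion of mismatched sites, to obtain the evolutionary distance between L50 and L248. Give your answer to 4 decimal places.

0.4248

Mismatches occur at site 1 (G↔A), site 5 (C↔T), site 9 (A↔G), site 10 (A↔G), site 11 (G↔T), site 15 (G↔C), site 19 (C↔A), site 20 (T↔G), site 25 (A↔G), site 27 (G↔A), site 30 (T↔G), site 33 (T↔G).
p = 12/37 = 0.324324.
d = −0.75 · ln(1 − (4/3)·0.324324) = −0.75 · ln(0.567568) = −0.75 · (-0.566395) = 0.4248.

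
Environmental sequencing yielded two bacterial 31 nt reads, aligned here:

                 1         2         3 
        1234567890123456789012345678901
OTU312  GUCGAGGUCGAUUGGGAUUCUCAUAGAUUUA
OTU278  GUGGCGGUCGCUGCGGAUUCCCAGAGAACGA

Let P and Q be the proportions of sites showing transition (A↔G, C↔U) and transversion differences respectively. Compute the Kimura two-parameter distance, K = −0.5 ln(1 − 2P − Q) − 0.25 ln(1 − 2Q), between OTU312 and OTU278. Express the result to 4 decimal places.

Mismatches occur at site 3 (C→G, transversion), site 5 (A→C, transversion), site 11 (A→C, transversion), site 13 (U→G, transversion), site 14 (G→C, transversion), site 21 (U→C, transition), site 24 (U→G, transversion), site 28 (U→A, transversion), site 29 (U→C, transition), site 30 (U→G, transversion).
Of the 10 differences, 2 transitions and 8 transversions over 31 sites: P = 2/31 = 0.064516, Q = 8/31 = 0.258065.
d = −0.5·ln(0.612903) − 0.25·ln(0.483870) = −0.5·(-0.489549) − 0.25·(-0.725939) = 0.4263.

0.4263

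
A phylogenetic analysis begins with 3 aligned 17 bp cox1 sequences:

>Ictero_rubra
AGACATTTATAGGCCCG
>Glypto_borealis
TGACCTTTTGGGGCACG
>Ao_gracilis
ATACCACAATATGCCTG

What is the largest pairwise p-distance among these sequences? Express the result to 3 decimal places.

Pairwise Hamming distances:
  Ictero_rubra vs Glypto_borealis: 6
  Ictero_rubra vs Ao_gracilis: 7
  Glypto_borealis vs Ao_gracilis: 11
The largest is 11 mismatches, between Glypto_borealis and Ao_gracilis; p = 11/17 = 0.647.

0.647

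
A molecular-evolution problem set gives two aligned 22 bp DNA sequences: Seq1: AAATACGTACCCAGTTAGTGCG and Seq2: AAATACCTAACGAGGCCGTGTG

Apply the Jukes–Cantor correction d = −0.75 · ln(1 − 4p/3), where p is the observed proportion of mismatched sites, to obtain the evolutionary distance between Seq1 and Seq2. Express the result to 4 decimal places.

0.4141

The sequences differ at positions 7 (G/C), 10 (C/A), 12 (C/G), 15 (T/G), 16 (T/C), 17 (A/C), 21 (C/T).
p = 7/22 = 0.318182.
d = −0.75 · ln(1 − (4/3)·0.318182) = −0.75 · ln(0.575757) = −0.75 · (-0.552070) = 0.4141.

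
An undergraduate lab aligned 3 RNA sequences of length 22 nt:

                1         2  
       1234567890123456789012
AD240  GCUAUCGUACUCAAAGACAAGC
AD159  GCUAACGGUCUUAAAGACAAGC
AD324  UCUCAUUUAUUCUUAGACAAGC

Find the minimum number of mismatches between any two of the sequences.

4

Pairwise Hamming distances:
  AD240 vs AD159: 4
  AD240 vs AD324: 8
  AD159 vs AD324: 10
The smallest is 4, between AD240 and AD159.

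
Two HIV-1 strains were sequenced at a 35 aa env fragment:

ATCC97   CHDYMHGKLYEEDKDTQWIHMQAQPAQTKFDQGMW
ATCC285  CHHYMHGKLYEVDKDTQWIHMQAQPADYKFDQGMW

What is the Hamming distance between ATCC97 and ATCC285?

The sequences differ at positions 3 (D/H), 12 (E/V), 27 (Q/D), 28 (T/Y).
That gives 4 mismatches out of 35 aligned sites, so the Hamming distance is 4.

4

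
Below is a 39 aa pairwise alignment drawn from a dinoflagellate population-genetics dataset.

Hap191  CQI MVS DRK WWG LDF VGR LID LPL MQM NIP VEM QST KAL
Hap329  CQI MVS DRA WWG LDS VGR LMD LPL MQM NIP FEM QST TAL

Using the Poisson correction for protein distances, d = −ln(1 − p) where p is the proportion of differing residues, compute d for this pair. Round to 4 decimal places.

0.1372

Differing sites — 9:K/A; 15:F/S; 20:I/M; 31:V/F; 37:K/T.
p = 5/39 = 0.128205.
d = −ln(1 − 0.128205) = −ln(0.871795) = 0.1372.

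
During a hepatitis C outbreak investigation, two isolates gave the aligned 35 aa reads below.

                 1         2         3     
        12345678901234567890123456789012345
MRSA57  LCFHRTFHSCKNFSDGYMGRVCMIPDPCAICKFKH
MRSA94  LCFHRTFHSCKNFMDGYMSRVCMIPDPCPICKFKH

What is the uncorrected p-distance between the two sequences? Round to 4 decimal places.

0.0857

The sequences differ at positions 14 (S/M), 19 (G/S), 29 (A/P).
There are 3 differences over 35 sites, so p = 3/35 = 0.0857.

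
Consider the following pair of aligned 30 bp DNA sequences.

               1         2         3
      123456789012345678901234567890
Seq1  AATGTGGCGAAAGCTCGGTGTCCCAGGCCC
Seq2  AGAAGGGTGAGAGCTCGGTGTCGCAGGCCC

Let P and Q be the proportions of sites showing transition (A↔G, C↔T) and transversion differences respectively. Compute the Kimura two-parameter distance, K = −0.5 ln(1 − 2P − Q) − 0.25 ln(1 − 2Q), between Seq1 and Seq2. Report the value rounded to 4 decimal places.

0.2842

Differing sites — 2:A/G (Ti); 3:T/A (Tv); 4:G/A (Ti); 5:T/G (Tv); 8:C/T (Ti); 11:A/G (Ti); 23:C/G (Tv).
Of the 7 differences, 4 transitions and 3 transversions over 30 sites: P = 4/30 = 0.133333, Q = 3/30 = 0.100000.
d = −0.5·ln(0.633334) − 0.25·ln(0.800000) = −0.5·(-0.456757) − 0.25·(-0.223144) = 0.2842.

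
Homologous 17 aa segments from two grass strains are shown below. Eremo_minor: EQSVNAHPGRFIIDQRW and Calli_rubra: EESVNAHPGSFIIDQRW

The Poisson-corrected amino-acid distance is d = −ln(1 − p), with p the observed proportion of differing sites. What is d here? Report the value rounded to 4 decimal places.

Mismatches occur at site 2 (Q↔E), site 10 (R↔S).
p = 2/17 = 0.117647.
d = −ln(1 − 0.117647) = −ln(0.882353) = 0.1252.

0.1252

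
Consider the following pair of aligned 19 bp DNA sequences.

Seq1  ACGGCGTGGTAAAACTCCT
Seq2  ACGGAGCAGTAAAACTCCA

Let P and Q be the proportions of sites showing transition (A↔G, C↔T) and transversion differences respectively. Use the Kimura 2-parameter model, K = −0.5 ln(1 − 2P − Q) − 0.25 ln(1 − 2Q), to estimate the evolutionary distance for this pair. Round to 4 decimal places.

0.2488

The sequences differ at positions 5 (C/A, transversion), 7 (T/C, transition), 8 (G/A, transition), 19 (T/A, transversion).
Of the 4 differences, 2 transitions and 2 transversions over 19 sites: P = 2/19 = 0.105263, Q = 2/19 = 0.105263.
d = −0.5·ln(0.684211) − 0.25·ln(0.789474) = −0.5·(-0.379489) − 0.25·(-0.236388) = 0.2488.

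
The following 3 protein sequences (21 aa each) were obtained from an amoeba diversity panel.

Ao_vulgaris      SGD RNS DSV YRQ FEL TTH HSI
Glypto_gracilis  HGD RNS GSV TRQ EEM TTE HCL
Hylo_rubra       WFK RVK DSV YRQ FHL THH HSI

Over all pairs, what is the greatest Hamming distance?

14

Pairwise Hamming distances:
  Ao_vulgaris vs Glypto_gracilis: 8
  Ao_vulgaris vs Hylo_rubra: 7
  Glypto_gracilis vs Hylo_rubra: 14
The largest is 14, between Glypto_gracilis and Hylo_rubra.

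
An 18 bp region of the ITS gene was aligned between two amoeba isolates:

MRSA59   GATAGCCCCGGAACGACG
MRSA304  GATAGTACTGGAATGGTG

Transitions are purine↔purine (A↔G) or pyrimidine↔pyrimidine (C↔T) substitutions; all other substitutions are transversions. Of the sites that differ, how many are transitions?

5

Mismatches occur at site 6 (C→T, transition), site 7 (C→A, transversion), site 9 (C→T, transition), site 14 (C→T, transition), site 16 (A→G, transition), site 17 (C→T, transition).
Of the 6 differences, 5 transitions and 1 transversion, so the answer is 5.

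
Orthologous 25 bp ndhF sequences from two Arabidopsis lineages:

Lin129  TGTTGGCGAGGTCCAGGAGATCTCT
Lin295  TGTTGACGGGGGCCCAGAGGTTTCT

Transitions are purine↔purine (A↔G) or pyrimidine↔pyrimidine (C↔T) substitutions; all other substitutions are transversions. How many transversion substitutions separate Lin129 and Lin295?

Mismatches occur at site 6 (G↔A, transition), site 9 (A↔G, transition), site 12 (T↔G, transversion), site 15 (A↔C, transversion), site 16 (G↔A, transition), site 20 (A↔G, transition), site 22 (C↔T, transition).
Of the 7 differences, 5 transitions and 2 transversions, so the answer is 2.

2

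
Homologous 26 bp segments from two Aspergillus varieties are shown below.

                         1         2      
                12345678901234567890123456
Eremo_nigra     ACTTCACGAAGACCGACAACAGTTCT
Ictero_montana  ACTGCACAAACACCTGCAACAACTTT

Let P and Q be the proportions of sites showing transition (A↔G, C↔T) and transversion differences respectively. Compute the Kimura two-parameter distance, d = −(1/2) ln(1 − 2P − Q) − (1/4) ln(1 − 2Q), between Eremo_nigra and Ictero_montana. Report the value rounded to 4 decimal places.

0.4122

The sequences differ at positions 4 (T/G, transversion), 8 (G/A, transition), 11 (G/C, transversion), 15 (G/T, transversion), 16 (A/G, transition), 22 (G/A, transition), 23 (T/C, transition), 25 (C/T, transition).
Of the 8 differences, 5 transitions and 3 transversions over 26 sites: P = 5/26 = 0.192308, Q = 3/26 = 0.115385.
d = −0.5·ln(0.499999) − 0.25·ln(0.769230) = −0.5·(-0.693149) − 0.25·(-0.262365) = 0.4122.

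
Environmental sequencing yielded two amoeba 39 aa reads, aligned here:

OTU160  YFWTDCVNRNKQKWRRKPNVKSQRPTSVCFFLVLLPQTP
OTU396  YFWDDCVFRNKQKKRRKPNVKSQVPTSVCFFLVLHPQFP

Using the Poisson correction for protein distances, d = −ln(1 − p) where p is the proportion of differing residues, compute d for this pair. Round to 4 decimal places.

Mismatches occur at site 4 (T→D), site 8 (N→F), site 14 (W→K), site 24 (R→V), site 35 (L→H), site 38 (T→F).
p = 6/39 = 0.153846.
d = −ln(1 − 0.153846) = −ln(0.846154) = 0.1671.

0.1671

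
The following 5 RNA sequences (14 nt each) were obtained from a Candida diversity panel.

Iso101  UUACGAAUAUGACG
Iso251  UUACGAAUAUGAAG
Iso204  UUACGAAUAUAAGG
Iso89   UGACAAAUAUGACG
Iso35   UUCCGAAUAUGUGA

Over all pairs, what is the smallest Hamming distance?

1

Pairwise Hamming distances:
  Iso101 vs Iso251: 1
  Iso101 vs Iso204: 2
  Iso101 vs Iso89: 2
  Iso101 vs Iso35: 4
  Iso251 vs Iso204: 2
  Iso251 vs Iso89: 3
  Iso251 vs Iso35: 4
  Iso204 vs Iso89: 4
  Iso204 vs Iso35: 4
  Iso89 vs Iso35: 6
The smallest is 1, between Iso101 and Iso251.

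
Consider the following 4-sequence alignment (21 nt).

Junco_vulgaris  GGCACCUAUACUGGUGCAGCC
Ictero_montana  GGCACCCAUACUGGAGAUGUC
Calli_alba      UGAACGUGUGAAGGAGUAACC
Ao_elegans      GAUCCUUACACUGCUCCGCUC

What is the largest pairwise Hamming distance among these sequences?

Pairwise Hamming distances:
  Junco_vulgaris vs Ictero_montana: 5
  Junco_vulgaris vs Calli_alba: 10
  Junco_vulgaris vs Ao_elegans: 10
  Ictero_montana vs Calli_alba: 12
  Ictero_montana vs Ao_elegans: 12
  Calli_alba vs Ao_elegans: 17
The largest is 17, between Calli_alba and Ao_elegans.

17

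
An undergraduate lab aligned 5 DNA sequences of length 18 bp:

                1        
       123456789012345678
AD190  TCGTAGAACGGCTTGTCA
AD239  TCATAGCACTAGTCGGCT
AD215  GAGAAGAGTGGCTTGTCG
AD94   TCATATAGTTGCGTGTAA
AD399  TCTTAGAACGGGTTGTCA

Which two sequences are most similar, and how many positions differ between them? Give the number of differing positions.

Pairwise Hamming distances:
  AD190 vs AD239: 8
  AD190 vs AD215: 6
  AD190 vs AD94: 7
  AD190 vs AD399: 2
  AD239 vs AD215: 13
  AD239 vs AD94: 11
  AD239 vs AD399: 7
  AD215 vs AD94: 9
  AD215 vs AD399: 8
  AD94 vs AD399: 8
The smallest is 2, between AD190 and AD399.

2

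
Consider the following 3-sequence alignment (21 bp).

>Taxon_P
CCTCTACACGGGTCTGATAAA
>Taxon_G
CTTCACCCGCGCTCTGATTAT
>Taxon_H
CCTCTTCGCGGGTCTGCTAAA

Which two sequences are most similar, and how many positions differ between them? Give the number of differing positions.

3

Pairwise Hamming distances:
  Taxon_P vs Taxon_G: 9
  Taxon_P vs Taxon_H: 3
  Taxon_G vs Taxon_H: 10
The smallest is 3, between Taxon_P and Taxon_H.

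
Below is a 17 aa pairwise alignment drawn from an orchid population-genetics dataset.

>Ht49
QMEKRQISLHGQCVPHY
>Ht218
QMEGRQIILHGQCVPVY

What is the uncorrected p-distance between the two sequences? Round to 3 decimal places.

Differing sites — 4:K/G; 8:S/I; 16:H/V.
There are 3 differences over 17 sites, so p = 3/17 = 0.176.

0.176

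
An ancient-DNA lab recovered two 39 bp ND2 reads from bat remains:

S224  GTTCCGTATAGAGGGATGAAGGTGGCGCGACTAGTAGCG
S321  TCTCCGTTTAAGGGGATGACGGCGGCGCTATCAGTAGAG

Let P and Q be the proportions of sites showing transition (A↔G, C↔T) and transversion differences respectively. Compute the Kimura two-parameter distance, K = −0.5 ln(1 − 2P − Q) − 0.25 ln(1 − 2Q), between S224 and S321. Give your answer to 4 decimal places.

Mismatches occur at site 1 (G/T, transversion), site 2 (T/C, transition), site 8 (A/T, transversion), site 11 (G/A, transition), site 12 (A/G, transition), site 20 (A/C, transversion), site 23 (T/C, transition), site 29 (G/T, transversion), site 31 (C/T, transition), site 32 (T/C, transition), site 38 (C/A, transversion).
Of the 11 differences, 6 transitions and 5 transversions over 39 sites: P = 6/39 = 0.153846, Q = 5/39 = 0.128205.
d = −0.5·ln(0.564103) − 0.25·ln(0.743590) = −0.5·(-0.572518) − 0.25·(-0.296265) = 0.3603.

0.3603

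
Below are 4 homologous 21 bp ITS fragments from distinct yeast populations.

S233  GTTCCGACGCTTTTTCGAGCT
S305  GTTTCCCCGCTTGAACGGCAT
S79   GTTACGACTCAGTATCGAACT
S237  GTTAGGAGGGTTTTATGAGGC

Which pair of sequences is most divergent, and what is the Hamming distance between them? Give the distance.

Pairwise Hamming distances:
  S233 vs S305: 9
  S233 vs S79: 6
  S233 vs S237: 8
  S305 vs S79: 11
  S305 vs S237: 13
  S79 vs S237: 12
The largest is 13, between S305 and S237.

13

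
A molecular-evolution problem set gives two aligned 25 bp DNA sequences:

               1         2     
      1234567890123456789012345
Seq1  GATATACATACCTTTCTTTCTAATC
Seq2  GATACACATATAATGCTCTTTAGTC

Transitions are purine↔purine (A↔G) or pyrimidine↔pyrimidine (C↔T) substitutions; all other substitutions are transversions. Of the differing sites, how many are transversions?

3

Mismatches occur at site 5 (T/C, transition), site 11 (C/T, transition), site 12 (C/A, transversion), site 13 (T/A, transversion), site 15 (T/G, transversion), site 18 (T/C, transition), site 20 (C/T, transition), site 23 (A/G, transition).
Of the 8 differences, 5 transitions and 3 transversions, so the answer is 3.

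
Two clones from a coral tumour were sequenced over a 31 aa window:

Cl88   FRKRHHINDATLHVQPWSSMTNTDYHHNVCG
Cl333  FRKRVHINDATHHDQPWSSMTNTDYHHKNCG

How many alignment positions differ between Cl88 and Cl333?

The sequences differ at positions 5 (H/V), 12 (L/H), 14 (V/D), 28 (N/K), 29 (V/N).
That gives 5 mismatches out of 31 aligned sites, so the Hamming distance is 5.

5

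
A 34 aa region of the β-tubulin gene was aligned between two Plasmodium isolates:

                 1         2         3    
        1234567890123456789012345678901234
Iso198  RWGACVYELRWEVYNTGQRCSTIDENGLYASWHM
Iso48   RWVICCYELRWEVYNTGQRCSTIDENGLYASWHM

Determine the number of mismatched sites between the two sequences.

Mismatches occur at site 3 (G→V), site 4 (A→I), site 6 (V→C).
That gives 3 mismatches out of 34 aligned sites, so the Hamming distance is 3.

3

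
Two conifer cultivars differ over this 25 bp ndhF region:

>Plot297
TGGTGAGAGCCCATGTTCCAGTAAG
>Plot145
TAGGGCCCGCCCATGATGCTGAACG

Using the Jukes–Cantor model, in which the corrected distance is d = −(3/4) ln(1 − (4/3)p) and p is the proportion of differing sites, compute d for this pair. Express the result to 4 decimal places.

0.5716

Mismatches occur at site 2 (G↔A), site 4 (T↔G), site 6 (A↔C), site 7 (G↔C), site 8 (A↔C), site 16 (T↔A), site 18 (C↔G), site 20 (A↔T), site 22 (T↔A), site 24 (A↔C).
p = 10/25 = 0.400000.
d = −0.75 · ln(1 − (4/3)·0.400000) = −0.75 · ln(0.466667) = −0.75 · (-0.762139) = 0.5716.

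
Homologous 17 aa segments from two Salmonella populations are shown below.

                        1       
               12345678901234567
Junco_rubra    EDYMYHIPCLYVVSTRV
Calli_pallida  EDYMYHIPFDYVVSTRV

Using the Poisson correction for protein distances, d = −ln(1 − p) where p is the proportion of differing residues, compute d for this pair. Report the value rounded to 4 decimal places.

Mismatches occur at site 9 (C/F), site 10 (L/D).
p = 2/17 = 0.117647.
d = −ln(1 − 0.117647) = −ln(0.882353) = 0.1252.

0.1252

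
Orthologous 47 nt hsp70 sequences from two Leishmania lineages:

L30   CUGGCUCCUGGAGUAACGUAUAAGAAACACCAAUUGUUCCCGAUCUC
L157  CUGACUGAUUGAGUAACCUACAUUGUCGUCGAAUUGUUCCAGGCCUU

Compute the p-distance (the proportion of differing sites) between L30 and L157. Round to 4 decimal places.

Differing sites — 4:G/A; 7:C/G; 8:C/A; 10:G/U; 18:G/C; 21:U/C; 23:A/U; 24:G/U; 25:A/G; 26:A/U; 27:A/C; 28:C/G; 29:A/U; 31:C/G; 41:C/A; 43:A/G; 44:U/C; 47:C/U.
There are 18 differences over 47 sites, so p = 18/47 = 0.3830.

0.3830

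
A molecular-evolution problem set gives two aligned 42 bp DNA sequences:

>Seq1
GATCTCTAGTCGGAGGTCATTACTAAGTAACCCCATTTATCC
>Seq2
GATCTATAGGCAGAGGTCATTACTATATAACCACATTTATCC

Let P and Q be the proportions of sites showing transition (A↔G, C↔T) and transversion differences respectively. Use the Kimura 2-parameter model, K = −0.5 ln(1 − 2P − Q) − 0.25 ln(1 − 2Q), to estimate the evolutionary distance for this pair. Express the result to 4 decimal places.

Mismatches occur at site 6 (C→A, transversion), site 10 (T→G, transversion), site 12 (G→A, transition), site 26 (A→T, transversion), site 27 (G→A, transition), site 33 (C→A, transversion).
Of the 6 differences, 2 transitions and 4 transversions over 42 sites: P = 2/42 = 0.047619, Q = 4/42 = 0.095238.
d = −0.5·ln(0.809524) − 0.25·ln(0.809524) = −0.5·(-0.211309) − 0.25·(-0.211309) = 0.1585.

0.1585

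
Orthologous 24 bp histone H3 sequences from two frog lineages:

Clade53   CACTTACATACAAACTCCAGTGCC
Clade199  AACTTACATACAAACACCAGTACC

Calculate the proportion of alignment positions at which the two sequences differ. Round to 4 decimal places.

0.1250

Mismatches occur at site 1 (C/A), site 16 (T/A), site 22 (G/A).
There are 3 differences over 24 sites, so p = 3/24 = 0.1250.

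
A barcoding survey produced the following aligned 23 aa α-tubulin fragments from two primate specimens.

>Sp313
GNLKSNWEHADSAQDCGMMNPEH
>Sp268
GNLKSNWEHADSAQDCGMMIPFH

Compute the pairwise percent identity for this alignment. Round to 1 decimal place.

The sequences differ at positions 20 (N/I), 22 (E/F).
21 of the 23 sites match, so the percent identity is 21/23 × 100 = 91.3%.

91.3%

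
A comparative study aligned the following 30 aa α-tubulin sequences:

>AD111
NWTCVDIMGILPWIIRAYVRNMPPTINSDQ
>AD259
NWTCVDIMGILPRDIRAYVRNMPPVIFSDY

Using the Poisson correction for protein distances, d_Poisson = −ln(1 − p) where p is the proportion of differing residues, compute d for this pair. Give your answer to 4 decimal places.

0.1823

The sequences differ at positions 13 (W/R), 14 (I/D), 25 (T/V), 27 (N/F), 30 (Q/Y).
p = 5/30 = 0.166667.
d = −ln(1 − 0.166667) = −ln(0.833333) = 0.1823.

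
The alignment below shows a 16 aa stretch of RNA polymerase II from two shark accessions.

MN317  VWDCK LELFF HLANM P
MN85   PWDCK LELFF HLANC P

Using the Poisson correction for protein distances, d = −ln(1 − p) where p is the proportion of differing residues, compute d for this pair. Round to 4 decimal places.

0.1335

The sequences differ at positions 1 (V/P), 15 (M/C).
p = 2/16 = 0.125000.
d = −ln(1 − 0.125000) = −ln(0.875000) = 0.1335.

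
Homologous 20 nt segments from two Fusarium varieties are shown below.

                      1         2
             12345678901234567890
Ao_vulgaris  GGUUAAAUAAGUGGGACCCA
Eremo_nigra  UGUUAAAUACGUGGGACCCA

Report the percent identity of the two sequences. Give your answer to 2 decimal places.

The sequences differ at positions 1 (G/U), 10 (A/C).
18 of the 20 sites match, so the percent identity is 18/20 × 100 = 90.00%.

90.00%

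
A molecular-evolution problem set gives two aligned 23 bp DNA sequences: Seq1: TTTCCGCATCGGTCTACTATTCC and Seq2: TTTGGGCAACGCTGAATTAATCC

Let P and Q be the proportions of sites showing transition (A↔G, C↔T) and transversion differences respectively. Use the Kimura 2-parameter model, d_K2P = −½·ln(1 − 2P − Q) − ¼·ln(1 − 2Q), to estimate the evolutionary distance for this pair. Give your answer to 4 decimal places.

0.4828

Differing sites — 4:C/G (Tv); 5:C/G (Tv); 9:T/A (Tv); 12:G/C (Tv); 14:C/G (Tv); 15:T/A (Tv); 17:C/T (Ti); 20:T/A (Tv).
Of the 8 differences, 1 transition and 7 transversions over 23 sites: P = 1/23 = 0.043478, Q = 7/23 = 0.304348.
d = −0.5·ln(0.608696) − 0.25·ln(0.391304) = −0.5·(-0.496436) − 0.25·(-0.938271) = 0.4828.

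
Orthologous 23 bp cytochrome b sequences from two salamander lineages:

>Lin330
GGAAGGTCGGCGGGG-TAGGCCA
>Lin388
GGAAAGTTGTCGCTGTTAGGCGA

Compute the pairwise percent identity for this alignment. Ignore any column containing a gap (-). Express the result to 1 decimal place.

72.7%

Excluding the 1 gap column leaves 22 comparable sites.
Mismatches occur at site 5 (G→A), site 8 (C→T), site 10 (G→T), site 13 (G→C), site 14 (G→T), site 22 (C→G).
16 of the 22 comparable sites match, so the percent identity is 16/22 × 100 = 72.7%.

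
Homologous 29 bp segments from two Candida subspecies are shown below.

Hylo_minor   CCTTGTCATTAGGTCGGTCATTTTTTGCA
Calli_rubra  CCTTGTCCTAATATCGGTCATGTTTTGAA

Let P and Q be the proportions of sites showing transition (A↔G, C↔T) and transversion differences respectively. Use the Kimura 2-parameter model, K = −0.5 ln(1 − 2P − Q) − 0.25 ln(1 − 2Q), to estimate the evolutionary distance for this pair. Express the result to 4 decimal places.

0.2438

Mismatches occur at site 8 (A/C, transversion), site 10 (T/A, transversion), site 12 (G/T, transversion), site 13 (G/A, transition), site 22 (T/G, transversion), site 28 (C/A, transversion).
Of the 6 differences, 1 transition and 5 transversions over 29 sites: P = 1/29 = 0.034483, Q = 5/29 = 0.172414.
d = −0.5·ln(0.758620) − 0.25·ln(0.655172) = −0.5·(-0.276254) − 0.25·(-0.422857) = 0.2438.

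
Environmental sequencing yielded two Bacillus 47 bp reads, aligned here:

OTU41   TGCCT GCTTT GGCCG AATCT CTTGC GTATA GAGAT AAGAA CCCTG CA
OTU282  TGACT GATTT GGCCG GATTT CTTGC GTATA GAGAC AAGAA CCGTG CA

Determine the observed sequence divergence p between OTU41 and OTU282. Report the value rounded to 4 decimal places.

0.1277

The sequences differ at positions 3 (C/A), 7 (C/A), 16 (A/G), 19 (C/T), 35 (T/C), 43 (C/G).
There are 6 differences over 47 sites, so p = 6/47 = 0.1277.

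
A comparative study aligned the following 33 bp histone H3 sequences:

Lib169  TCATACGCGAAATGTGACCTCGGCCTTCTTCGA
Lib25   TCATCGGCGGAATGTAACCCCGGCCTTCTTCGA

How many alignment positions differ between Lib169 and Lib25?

Mismatches occur at site 5 (A→C), site 6 (C→G), site 10 (A→G), site 16 (G→A), site 20 (T→C).
That gives 5 mismatches out of 33 aligned sites, so the Hamming distance is 5.

5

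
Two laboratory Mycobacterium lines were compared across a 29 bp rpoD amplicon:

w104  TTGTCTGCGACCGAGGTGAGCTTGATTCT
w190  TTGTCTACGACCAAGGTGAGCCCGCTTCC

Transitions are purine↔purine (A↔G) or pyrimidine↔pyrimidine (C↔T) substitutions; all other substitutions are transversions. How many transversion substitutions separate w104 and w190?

The sequences differ at positions 7 (G/A, transition), 13 (G/A, transition), 22 (T/C, transition), 23 (T/C, transition), 25 (A/C, transversion), 29 (T/C, transition).
Of the 6 differences, 5 transitions and 1 transversion, so the answer is 1.

1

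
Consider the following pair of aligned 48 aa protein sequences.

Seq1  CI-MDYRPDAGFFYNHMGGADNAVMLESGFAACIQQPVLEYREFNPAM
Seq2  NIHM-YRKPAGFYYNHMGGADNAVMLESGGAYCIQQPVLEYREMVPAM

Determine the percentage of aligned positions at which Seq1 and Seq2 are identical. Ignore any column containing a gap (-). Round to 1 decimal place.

Excluding the 2 gap columns leaves 46 comparable sites.
Differing sites — 1:C/N; 8:P/K; 9:D/P; 13:F/Y; 30:F/G; 32:A/Y; 44:F/M; 45:N/V.
38 of the 46 comparable sites match, so the percent identity is 38/46 × 100 = 82.6%.

82.6%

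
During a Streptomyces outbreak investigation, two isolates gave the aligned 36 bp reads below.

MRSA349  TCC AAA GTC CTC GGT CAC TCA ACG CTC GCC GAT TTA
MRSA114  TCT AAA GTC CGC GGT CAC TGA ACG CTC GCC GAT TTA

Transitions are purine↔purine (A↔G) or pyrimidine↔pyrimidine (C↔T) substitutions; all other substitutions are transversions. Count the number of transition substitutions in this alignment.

1

Mismatches occur at site 3 (C→T, transition), site 11 (T→G, transversion), site 20 (C→G, transversion).
Of the 3 differences, 1 transition and 2 transversions, so the answer is 1.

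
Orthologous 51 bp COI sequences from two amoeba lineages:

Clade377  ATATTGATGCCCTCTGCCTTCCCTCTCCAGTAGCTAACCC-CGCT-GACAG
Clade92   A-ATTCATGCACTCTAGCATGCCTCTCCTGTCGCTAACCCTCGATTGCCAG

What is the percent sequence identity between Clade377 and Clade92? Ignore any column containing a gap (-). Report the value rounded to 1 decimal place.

Excluding the 3 gap columns leaves 48 comparable sites.
Differing sites — 6:G/C; 11:C/A; 16:G/A; 17:C/G; 19:T/A; 21:C/G; 29:A/T; 32:A/C; 44:C/A; 48:A/C.
38 of the 48 comparable sites match, so the percent identity is 38/48 × 100 = 79.2%.

79.2%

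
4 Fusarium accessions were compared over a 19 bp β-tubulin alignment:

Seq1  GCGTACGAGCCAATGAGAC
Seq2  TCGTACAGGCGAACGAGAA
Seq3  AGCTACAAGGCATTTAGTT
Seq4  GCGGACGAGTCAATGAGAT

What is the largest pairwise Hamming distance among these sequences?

11

Pairwise Hamming distances:
  Seq1 vs Seq2: 6
  Seq1 vs Seq3: 9
  Seq1 vs Seq4: 3
  Seq2 vs Seq3: 11
  Seq2 vs Seq4: 8
  Seq3 vs Seq4: 9
The largest is 11, between Seq2 and Seq3.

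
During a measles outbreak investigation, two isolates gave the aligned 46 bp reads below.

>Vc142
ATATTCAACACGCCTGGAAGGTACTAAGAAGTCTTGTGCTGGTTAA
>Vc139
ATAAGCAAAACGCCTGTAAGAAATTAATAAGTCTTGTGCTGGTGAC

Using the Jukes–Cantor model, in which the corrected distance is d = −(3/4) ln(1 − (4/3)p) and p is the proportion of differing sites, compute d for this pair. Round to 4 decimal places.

Mismatches occur at site 4 (T↔A), site 5 (T↔G), site 9 (C↔A), site 17 (G↔T), site 21 (G↔A), site 22 (T↔A), site 24 (C↔T), site 28 (G↔T), site 44 (T↔G), site 46 (A↔C).
p = 10/46 = 0.217391.
d = −0.75 · ln(1 − (4/3)·0.217391) = −0.75 · ln(0.710145) = −0.75 · (-0.342286) = 0.2567.

0.2567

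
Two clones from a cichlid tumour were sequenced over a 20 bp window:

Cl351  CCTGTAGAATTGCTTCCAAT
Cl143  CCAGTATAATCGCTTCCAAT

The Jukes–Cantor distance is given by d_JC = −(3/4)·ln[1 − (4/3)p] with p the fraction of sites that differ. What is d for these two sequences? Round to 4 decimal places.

Differing sites — 3:T/A; 7:G/T; 11:T/C.
p = 3/20 = 0.150000.
d = −0.75 · ln(1 − (4/3)·0.150000) = −0.75 · ln(0.800000) = −0.75 · (-0.223144) = 0.1674.

0.1674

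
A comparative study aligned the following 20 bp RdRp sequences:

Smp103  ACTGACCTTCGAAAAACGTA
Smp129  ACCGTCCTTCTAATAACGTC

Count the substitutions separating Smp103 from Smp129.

5

Mismatches occur at site 3 (T/C), site 5 (A/T), site 11 (G/T), site 14 (A/T), site 20 (A/C).
That gives 5 mismatches out of 20 aligned sites, so the Hamming distance is 5.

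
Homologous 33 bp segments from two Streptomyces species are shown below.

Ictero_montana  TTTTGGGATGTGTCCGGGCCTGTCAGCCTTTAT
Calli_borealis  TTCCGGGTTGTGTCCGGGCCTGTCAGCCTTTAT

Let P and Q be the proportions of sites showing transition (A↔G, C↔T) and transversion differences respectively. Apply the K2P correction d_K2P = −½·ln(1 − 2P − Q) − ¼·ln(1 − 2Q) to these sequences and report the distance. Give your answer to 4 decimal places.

Differing sites — 3:T/C (Ti); 4:T/C (Ti); 8:A/T (Tv).
Of the 3 differences, 2 transitions and 1 transversion over 33 sites: P = 2/33 = 0.060606, Q = 1/33 = 0.030303.
d = −0.5·ln(0.848485) − 0.25·ln(0.939394) = −0.5·(-0.164303) − 0.25·(-0.062520) = 0.0978.

0.0978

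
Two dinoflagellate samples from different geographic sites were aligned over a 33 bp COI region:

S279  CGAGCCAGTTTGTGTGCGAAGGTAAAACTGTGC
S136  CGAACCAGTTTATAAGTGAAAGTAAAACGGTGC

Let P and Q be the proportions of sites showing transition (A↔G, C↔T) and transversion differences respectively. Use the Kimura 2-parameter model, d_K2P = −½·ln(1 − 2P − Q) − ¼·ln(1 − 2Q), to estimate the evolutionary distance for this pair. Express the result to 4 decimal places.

0.2583

Mismatches occur at site 4 (G↔A, transition), site 12 (G↔A, transition), site 14 (G↔A, transition), site 15 (T↔A, transversion), site 17 (C↔T, transition), site 21 (G↔A, transition), site 29 (T↔G, transversion).
Of the 7 differences, 5 transitions and 2 transversions over 33 sites: P = 5/33 = 0.151515, Q = 2/33 = 0.060606.
d = −0.5·ln(0.636364) − 0.25·ln(0.878788) = −0.5·(-0.451985) − 0.25·(-0.129212) = 0.2583.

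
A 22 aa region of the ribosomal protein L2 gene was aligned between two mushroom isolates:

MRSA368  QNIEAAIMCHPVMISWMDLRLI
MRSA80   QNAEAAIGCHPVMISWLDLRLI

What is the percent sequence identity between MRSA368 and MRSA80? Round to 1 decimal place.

86.4%

Mismatches occur at site 3 (I/A), site 8 (M/G), site 17 (M/L).
19 of the 22 sites match, so the percent identity is 19/22 × 100 = 86.4%.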